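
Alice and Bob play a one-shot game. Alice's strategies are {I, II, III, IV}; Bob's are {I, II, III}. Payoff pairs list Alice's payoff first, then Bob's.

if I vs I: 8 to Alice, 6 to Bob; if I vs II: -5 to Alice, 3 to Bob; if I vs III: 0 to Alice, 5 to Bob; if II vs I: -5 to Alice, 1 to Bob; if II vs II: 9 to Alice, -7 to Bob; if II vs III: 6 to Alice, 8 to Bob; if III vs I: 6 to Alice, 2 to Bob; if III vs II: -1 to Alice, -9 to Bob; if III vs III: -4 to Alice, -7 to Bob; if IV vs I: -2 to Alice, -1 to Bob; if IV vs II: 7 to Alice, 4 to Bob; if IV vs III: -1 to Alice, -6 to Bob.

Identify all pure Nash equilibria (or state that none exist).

A profile is a Nash equilibrium when each player is best-responding to the other.
Alice's best responses — vs I: I (payoff 8); vs II: II (payoff 9); vs III: II (payoff 6).
Bob's best responses — vs I: I (payoff 6); vs II: III (payoff 8); vs III: I (payoff 2); vs IV: II (payoff 4).
Mutual best responses occur at (I, I) and (II, III); at each, neither player gains by switching.

(I, I) and (II, III)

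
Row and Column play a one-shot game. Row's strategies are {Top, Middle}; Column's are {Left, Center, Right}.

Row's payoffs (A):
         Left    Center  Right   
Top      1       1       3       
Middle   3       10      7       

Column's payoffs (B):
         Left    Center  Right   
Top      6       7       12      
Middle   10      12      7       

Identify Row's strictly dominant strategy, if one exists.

A strategy is strictly dominant if it gives Row a strictly higher payoff than every other strategy, against every choice by the opponent.
Middle strictly dominates: vs Left: 3 > 1; vs Center: 10 > 1; vs Right: 7 > 3.

Middle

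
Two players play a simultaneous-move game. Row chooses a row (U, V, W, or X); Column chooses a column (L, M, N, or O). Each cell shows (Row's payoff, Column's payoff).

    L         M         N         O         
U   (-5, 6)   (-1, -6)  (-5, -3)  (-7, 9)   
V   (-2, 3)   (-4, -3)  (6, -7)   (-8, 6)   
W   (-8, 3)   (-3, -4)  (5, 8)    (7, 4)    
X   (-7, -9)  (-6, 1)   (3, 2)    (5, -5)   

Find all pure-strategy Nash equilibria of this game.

There is no pure-strategy Nash equilibrium

A profile is a Nash equilibrium when each player is best-responding to the other.
Row's best responses — vs L: V (payoff -2); vs M: U (payoff -1); vs N: V (payoff 6); vs O: W (payoff 7).
Column's best responses — vs U: O (payoff 9); vs V: O (payoff 6); vs W: N (payoff 8); vs X: N (payoff 2).
No cell has both players best-responding. For instance, Row's best reply to L is V, but against V Column prefers O over L.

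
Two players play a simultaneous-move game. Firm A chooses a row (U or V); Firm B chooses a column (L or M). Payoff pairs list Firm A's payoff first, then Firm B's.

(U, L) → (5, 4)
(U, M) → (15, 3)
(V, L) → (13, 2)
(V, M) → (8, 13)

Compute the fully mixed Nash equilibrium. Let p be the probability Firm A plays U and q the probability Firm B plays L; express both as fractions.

p = 11/12, q = 7/15

Each player's mixing probability is pinned down by making the *other* player indifferent.
Firm B indifferent between L and M: p·4 + (1−p)·2 = p·3 + (1−p)·13 ⟹ 2 + 2p = 13 + (-10)p ⟹ p = 11/12.
Firm A indifferent between U and V: q·5 + (1−q)·15 = q·13 + (1−q)·8 ⟹ 15 + (-10)q = 8 + 5q ⟹ q = 7/15.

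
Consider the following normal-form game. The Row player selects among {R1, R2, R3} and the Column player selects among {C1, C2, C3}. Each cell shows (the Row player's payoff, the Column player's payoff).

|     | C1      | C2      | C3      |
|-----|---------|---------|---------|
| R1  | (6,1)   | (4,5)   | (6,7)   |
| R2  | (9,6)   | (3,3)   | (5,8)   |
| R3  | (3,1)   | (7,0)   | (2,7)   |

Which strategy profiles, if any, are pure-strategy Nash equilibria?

(R1, C3)

A profile is a Nash equilibrium when each player is best-responding to the other.
The Row player's best responses — vs C1: R2 (payoff 9); vs C2: R3 (payoff 7); vs C3: R1 (payoff 6).
The Column player's best responses — vs R1: C3 (payoff 7); vs R2: C3 (payoff 8); vs R3: C3 (payoff 7).
The only mutual best response is (R1, C3); neither player gains by switching there.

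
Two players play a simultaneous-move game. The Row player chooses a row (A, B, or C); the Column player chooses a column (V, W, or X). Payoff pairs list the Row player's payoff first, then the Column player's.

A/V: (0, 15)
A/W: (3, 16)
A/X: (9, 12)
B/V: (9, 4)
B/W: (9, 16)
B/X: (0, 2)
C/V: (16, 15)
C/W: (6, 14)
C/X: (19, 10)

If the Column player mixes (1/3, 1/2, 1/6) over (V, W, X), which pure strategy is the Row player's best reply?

The Row player's best reply maximizes expected payoff against the mix.
A: (1/3)·0 + (1/2)·3 + (1/6)·9 = 3
B: (1/3)·9 + (1/2)·9 + (1/6)·0 = 15/2
C: (1/3)·16 + (1/2)·6 + (1/6)·19 = 23/2
Highest expected payoff is 23/2, from C.

C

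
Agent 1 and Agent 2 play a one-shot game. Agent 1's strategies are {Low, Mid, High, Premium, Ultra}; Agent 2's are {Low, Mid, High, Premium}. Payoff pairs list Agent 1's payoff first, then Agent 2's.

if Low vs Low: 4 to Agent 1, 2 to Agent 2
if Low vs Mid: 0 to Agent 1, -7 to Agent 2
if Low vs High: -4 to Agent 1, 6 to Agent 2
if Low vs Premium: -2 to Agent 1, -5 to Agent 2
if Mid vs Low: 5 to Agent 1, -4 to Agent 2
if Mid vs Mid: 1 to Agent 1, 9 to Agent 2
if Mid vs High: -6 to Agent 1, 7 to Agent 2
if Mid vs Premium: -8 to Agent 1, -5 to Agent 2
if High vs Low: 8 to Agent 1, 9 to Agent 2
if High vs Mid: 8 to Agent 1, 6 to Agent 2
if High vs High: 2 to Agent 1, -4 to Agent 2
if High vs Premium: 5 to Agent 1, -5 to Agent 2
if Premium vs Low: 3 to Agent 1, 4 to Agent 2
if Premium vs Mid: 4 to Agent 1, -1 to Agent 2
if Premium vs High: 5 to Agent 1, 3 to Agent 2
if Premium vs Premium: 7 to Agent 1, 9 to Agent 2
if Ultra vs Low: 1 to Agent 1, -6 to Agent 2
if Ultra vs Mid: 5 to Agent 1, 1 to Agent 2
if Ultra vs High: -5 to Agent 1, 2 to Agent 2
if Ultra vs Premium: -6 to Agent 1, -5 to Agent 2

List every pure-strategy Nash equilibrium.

(High, Low) and (Premium, Premium)

Check mutual best responses: a cell is a NE iff neither player can gain by unilaterally deviating.
Agent 1's best responses — vs Low: High (payoff 8); vs Mid: High (payoff 8); vs High: Premium (payoff 5); vs Premium: Premium (payoff 7).
Agent 2's best responses — vs Low: High (payoff 6); vs Mid: Mid (payoff 9); vs High: Low (payoff 9); vs Premium: Premium (payoff 9); vs Ultra: High (payoff 2).
Mutual best responses occur at (High, Low) and (Premium, Premium); at each, neither player gains by switching.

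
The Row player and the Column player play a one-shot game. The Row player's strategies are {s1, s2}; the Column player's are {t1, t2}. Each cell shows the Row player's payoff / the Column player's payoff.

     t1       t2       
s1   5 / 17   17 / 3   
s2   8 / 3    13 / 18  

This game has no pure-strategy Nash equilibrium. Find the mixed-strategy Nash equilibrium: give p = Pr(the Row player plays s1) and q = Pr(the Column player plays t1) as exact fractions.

Each player's mixing probability is pinned down by making the *other* player indifferent.
The Column player indifferent between t1 and t2: p·17 + (1−p)·3 = p·3 + (1−p)·18 ⟹ 3 + 14p = 18 + (-15)p ⟹ p = 15/29.
The Row player indifferent between s1 and s2: q·5 + (1−q)·17 = q·8 + (1−q)·13 ⟹ 17 + (-12)q = 13 + (-5)q ⟹ q = 4/7.

p = 15/29, q = 4/7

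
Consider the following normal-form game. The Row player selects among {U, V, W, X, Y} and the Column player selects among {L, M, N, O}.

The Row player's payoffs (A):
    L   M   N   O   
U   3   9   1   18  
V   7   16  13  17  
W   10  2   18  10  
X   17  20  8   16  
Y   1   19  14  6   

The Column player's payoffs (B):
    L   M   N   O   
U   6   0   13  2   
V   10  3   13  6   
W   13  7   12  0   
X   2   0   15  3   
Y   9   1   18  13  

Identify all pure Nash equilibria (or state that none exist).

No pure-strategy Nash equilibrium

Find each player's best response to every opponent strategy; NE are the intersections.
The Row player's best responses — vs L: X (payoff 17); vs M: X (payoff 20); vs N: W (payoff 18); vs O: U (payoff 18).
The Column player's best responses — vs U: N (payoff 13); vs V: N (payoff 13); vs W: L (payoff 13); vs X: N (payoff 15); vs Y: N (payoff 18).
No cell has both players best-responding. For instance, the Row player's best reply to N is W, but against W the Column player prefers L over N.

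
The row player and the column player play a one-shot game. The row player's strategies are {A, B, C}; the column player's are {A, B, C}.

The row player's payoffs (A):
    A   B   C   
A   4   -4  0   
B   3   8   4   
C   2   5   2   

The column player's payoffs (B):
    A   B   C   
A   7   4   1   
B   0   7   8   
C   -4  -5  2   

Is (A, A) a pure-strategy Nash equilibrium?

Holding the column player at A: the row player gets 4 from A, versus 3 from B, 2 from C. No profitable deviation for the row player.
Holding the row player at A: the column player gets 7 from A, versus 4 from B, 1 from C. No profitable deviation for the column player either.

Yes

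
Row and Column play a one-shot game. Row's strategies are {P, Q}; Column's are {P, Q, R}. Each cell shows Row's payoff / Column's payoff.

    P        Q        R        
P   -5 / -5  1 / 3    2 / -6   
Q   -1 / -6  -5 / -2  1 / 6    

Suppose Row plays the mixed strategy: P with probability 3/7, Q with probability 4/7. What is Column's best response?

R

Column's best reply maximizes expected payoff against the mix.
P: (3/7)·(-5) + (4/7)·(-6) = -39/7
Q: (3/7)·3 + (4/7)·(-2) = 1/7
R: (3/7)·(-6) + (4/7)·6 = 6/7
Highest expected payoff is 6/7, from R.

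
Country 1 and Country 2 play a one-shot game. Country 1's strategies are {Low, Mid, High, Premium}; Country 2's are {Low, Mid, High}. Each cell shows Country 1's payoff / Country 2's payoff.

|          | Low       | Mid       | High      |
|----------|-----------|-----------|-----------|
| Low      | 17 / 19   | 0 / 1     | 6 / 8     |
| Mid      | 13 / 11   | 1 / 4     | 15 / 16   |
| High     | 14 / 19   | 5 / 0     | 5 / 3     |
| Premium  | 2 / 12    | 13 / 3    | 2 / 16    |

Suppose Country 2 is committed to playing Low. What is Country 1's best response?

Low

With Country 2 fixed at Low, Country 1's payoffs are: Low → 17, Mid → 13, High → 14, Premium → 2.
The maximum is 17, achieved by Low.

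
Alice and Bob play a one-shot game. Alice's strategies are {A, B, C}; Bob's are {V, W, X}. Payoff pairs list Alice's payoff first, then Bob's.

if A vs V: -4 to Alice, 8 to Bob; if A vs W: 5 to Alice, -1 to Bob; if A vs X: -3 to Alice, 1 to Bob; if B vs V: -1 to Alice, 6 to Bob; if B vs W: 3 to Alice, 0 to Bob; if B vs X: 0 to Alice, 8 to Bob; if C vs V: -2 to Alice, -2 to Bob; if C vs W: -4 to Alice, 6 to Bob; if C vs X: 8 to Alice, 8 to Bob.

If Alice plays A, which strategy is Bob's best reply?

With Alice fixed at A, Bob's payoffs are: V → 8, W → -1, X → 1.
The maximum is 8, achieved by V.

V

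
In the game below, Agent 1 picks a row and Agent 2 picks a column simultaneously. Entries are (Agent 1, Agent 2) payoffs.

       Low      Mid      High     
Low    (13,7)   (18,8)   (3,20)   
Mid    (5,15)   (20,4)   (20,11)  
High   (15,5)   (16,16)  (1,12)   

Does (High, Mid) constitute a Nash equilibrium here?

Holding Agent 2 at Mid: Agent 1 gets 16 from High but could get 20 by switching to Mid. Agent 1 has a profitable deviation.

No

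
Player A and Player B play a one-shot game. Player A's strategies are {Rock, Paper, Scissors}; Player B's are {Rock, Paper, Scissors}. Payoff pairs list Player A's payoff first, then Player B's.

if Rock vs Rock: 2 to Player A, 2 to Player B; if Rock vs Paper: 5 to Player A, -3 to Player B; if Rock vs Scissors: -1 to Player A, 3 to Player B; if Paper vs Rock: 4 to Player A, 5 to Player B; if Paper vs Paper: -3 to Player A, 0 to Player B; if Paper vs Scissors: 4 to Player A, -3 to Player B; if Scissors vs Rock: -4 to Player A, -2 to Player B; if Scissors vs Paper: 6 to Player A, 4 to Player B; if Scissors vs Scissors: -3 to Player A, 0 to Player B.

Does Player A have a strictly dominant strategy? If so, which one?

A strategy is strictly dominant if it gives Player A a strictly higher payoff than every other strategy, against every choice by the opponent.
Rock is not dominant: against Rock, Paper gives 4 > 2.
Paper is not dominant: against Paper, Rock gives 5 > -3.
Scissors is not dominant: against Rock, Rock gives 2 > -4.
No single strategy is best against every opponent action.

No strictly dominant strategy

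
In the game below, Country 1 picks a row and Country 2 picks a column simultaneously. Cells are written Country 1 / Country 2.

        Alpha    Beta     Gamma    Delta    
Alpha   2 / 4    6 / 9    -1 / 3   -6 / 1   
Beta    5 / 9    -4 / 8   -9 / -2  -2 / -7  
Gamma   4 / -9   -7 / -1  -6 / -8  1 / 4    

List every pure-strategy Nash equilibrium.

Check mutual best responses: a cell is a NE iff neither player can gain by unilaterally deviating.
Country 1's best responses — vs Alpha: Beta (payoff 5); vs Beta: Alpha (payoff 6); vs Gamma: Alpha (payoff -1); vs Delta: Gamma (payoff 1).
Country 2's best responses — vs Alpha: Beta (payoff 9); vs Beta: Alpha (payoff 9); vs Gamma: Delta (payoff 4).
Mutual best responses occur at (Alpha, Beta), (Beta, Alpha), and (Gamma, Delta); at each, neither player gains by switching.

(Alpha, Beta), (Beta, Alpha), and (Gamma, Delta)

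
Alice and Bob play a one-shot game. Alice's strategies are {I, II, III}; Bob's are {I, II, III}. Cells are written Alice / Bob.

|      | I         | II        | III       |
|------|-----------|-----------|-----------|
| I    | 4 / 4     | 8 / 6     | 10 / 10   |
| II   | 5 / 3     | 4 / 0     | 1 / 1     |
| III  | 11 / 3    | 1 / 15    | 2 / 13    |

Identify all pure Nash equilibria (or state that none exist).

(I, III)

A profile is a Nash equilibrium when each player is best-responding to the other.
Alice's best responses — vs I: III (payoff 11); vs II: I (payoff 8); vs III: I (payoff 10).
Bob's best responses — vs I: III (payoff 10); vs II: I (payoff 3); vs III: II (payoff 15).
The only mutual best response is (I, III); neither player gains by switching there.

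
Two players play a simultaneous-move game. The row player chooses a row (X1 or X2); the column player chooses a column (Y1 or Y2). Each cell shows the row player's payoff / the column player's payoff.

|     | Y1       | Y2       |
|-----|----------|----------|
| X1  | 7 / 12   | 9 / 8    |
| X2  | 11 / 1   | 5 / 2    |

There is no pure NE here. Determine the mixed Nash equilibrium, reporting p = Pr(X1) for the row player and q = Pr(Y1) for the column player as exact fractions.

In a mixed NE each player is indifferent between their pure strategies, so the opponent's mix sets the indifference.
The column player indifferent between Y1 and Y2: p·12 + (1−p)·1 = p·8 + (1−p)·2 ⟹ 1 + 11p = 2 + 6p ⟹ p = 1/5.
The row player indifferent between X1 and X2: q·7 + (1−q)·9 = q·11 + (1−q)·5 ⟹ 9 + (-2)q = 5 + 6q ⟹ q = 1/2.

p = 1/5, q = 1/2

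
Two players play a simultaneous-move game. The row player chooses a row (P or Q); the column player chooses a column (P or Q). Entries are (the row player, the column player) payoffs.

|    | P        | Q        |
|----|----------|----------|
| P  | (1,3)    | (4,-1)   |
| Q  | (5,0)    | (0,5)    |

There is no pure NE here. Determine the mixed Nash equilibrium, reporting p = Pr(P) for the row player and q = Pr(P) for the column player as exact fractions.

p = 5/9, q = 1/2

In a mixed NE each player is indifferent between their pure strategies, so the opponent's mix sets the indifference.
The column player indifferent between P and Q: p·3 + (1−p)·0 = p·(-1) + (1−p)·5 ⟹ 0 + 3p = 5 + (-6)p ⟹ p = 5/9.
The row player indifferent between P and Q: q·1 + (1−q)·4 = q·5 + (1−q)·0 ⟹ 4 + (-3)q = 0 + 5q ⟹ q = 1/2.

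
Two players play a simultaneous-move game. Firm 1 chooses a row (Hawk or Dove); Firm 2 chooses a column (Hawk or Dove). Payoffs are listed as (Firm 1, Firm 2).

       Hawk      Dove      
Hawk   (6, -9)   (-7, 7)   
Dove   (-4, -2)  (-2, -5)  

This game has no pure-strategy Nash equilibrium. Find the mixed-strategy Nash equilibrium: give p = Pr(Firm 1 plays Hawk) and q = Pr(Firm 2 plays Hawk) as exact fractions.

p = 3/19, q = 1/3

Each player's mixing probability is pinned down by making the *other* player indifferent.
Firm 2 indifferent between Hawk and Dove: p·(-9) + (1−p)·(-2) = p·7 + (1−p)·(-5) ⟹ (-2) + (-7)p = (-5) + 12p ⟹ p = 3/19.
Firm 1 indifferent between Hawk and Dove: q·6 + (1−q)·(-7) = q·(-4) + (1−q)·(-2) ⟹ (-7) + 13q = (-2) + (-2)q ⟹ q = 1/3.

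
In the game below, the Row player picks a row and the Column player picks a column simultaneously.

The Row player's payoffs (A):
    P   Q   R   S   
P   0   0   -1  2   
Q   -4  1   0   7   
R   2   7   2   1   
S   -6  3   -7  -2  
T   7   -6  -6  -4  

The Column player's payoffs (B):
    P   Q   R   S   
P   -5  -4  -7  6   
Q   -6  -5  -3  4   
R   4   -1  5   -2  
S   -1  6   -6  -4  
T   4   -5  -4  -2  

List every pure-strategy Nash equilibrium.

(Q, S), (R, R), and (T, P)

Find each player's best response to every opponent strategy; NE are the intersections.
The Row player's best responses — vs P: T (payoff 7); vs Q: R (payoff 7); vs R: R (payoff 2); vs S: Q (payoff 7).
The Column player's best responses — vs P: S (payoff 6); vs Q: S (payoff 4); vs R: R (payoff 5); vs S: Q (payoff 6); vs T: P (payoff 4).
Mutual best responses occur at (Q, S), (R, R), and (T, P); at each, neither player gains by switching.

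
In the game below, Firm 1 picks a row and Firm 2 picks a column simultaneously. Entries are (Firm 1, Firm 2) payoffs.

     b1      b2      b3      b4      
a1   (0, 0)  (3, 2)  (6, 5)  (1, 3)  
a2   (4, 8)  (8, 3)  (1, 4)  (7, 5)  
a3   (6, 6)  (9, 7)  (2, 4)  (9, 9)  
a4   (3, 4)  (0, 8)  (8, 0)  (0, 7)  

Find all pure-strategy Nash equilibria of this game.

(a3, b4)

Find each player's best response to every opponent strategy; NE are the intersections.
Firm 1's best responses — vs b1: a3 (payoff 6); vs b2: a3 (payoff 9); vs b3: a4 (payoff 8); vs b4: a3 (payoff 9).
Firm 2's best responses — vs a1: b3 (payoff 5); vs a2: b1 (payoff 8); vs a3: b4 (payoff 9); vs a4: b2 (payoff 8).
The only mutual best response is (a3, b4); neither player gains by switching there.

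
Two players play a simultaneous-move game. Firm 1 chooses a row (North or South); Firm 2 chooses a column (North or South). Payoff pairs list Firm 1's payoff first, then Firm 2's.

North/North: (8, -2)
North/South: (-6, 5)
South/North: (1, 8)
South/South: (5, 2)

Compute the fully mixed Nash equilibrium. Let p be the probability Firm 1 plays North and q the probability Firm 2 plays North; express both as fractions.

p = 6/13, q = 11/18

In a mixed NE each player is indifferent between their pure strategies, so the opponent's mix sets the indifference.
Firm 2 indifferent between North and South: p·(-2) + (1−p)·8 = p·5 + (1−p)·2 ⟹ 8 + (-10)p = 2 + 3p ⟹ p = 6/13.
Firm 1 indifferent between North and South: q·8 + (1−q)·(-6) = q·1 + (1−q)·5 ⟹ (-6) + 14q = 5 + (-4)q ⟹ q = 11/18.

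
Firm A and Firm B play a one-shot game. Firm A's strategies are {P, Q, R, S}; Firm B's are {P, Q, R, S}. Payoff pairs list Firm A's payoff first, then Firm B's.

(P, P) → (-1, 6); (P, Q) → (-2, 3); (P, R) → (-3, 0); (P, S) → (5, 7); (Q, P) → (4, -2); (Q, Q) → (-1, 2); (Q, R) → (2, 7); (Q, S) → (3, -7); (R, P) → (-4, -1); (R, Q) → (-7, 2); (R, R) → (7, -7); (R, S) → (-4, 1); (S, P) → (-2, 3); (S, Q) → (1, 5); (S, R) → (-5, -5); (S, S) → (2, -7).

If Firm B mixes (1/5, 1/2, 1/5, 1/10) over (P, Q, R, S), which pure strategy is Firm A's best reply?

Firm A's best reply maximizes expected payoff against the mix.
P: (1/5)·(-1) + (1/2)·(-2) + (1/5)·(-3) + (1/10)·5 = -13/10
Q: (1/5)·4 + (1/2)·(-1) + (1/5)·2 + (1/10)·3 = 1
R: (1/5)·(-4) + (1/2)·(-7) + (1/5)·7 + (1/10)·(-4) = -33/10
S: (1/5)·(-2) + (1/2)·1 + (1/5)·(-5) + (1/10)·2 = -7/10
Highest expected payoff is 1, from Q.

Q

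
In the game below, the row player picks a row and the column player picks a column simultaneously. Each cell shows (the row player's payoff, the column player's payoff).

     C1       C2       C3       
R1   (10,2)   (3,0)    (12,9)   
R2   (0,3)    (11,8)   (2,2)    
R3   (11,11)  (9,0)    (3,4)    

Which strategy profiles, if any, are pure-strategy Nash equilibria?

(R1, C3), (R2, C2), and (R3, C1)

Check mutual best responses: a cell is a NE iff neither player can gain by unilaterally deviating.
The row player's best responses — vs C1: R3 (payoff 11); vs C2: R2 (payoff 11); vs C3: R1 (payoff 12).
The column player's best responses — vs R1: C3 (payoff 9); vs R2: C2 (payoff 8); vs R3: C1 (payoff 11).
Mutual best responses occur at (R1, C3), (R2, C2), and (R3, C1); at each, neither player gains by switching.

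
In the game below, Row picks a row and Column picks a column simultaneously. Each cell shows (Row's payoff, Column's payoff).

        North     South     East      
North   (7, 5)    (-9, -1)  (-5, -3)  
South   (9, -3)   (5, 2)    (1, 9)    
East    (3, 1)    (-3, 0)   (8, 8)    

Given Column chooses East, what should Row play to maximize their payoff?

East

With Column fixed at East, Row's payoffs are: North → -5, South → 1, East → 8.
The maximum is 8, achieved by East.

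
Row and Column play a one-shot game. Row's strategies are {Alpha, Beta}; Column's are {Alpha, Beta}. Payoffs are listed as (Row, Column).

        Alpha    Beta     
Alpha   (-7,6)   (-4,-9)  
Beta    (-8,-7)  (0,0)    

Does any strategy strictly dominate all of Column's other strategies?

Check whether one of Column's strategies beats all alternatives regardless of what the opponent does.
Alpha is not dominant: against Beta, Beta gives 0 > -7.
Beta is not dominant: against Alpha, Alpha gives 6 > -9.
No single strategy is best against every opponent action.

No strictly dominant strategy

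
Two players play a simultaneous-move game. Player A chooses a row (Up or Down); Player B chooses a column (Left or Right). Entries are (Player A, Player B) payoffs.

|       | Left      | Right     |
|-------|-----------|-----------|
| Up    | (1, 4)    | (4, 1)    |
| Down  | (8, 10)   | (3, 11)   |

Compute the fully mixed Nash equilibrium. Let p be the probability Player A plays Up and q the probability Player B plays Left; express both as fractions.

Each player's mixing probability is pinned down by making the *other* player indifferent.
Player B indifferent between Left and Right: p·4 + (1−p)·10 = p·1 + (1−p)·11 ⟹ 10 + (-6)p = 11 + (-10)p ⟹ p = 1/4.
Player A indifferent between Up and Down: q·1 + (1−q)·4 = q·8 + (1−q)·3 ⟹ 4 + (-3)q = 3 + 5q ⟹ q = 1/8.

p = 1/4, q = 1/8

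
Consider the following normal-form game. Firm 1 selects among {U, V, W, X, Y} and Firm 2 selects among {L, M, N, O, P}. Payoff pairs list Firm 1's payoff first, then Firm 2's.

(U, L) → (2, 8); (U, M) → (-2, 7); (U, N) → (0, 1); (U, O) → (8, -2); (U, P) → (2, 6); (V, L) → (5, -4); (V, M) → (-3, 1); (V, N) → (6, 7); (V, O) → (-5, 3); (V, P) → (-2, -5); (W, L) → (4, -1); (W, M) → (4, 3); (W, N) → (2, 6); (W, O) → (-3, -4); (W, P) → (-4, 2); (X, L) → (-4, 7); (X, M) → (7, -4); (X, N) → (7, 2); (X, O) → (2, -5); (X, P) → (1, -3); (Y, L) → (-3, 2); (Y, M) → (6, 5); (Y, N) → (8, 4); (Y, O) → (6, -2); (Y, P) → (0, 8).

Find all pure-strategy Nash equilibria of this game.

No pure-strategy Nash equilibrium

Check mutual best responses: a cell is a NE iff neither player can gain by unilaterally deviating.
Firm 1's best responses — vs L: V (payoff 5); vs M: X (payoff 7); vs N: Y (payoff 8); vs O: U (payoff 8); vs P: U (payoff 2).
Firm 2's best responses — vs U: L (payoff 8); vs V: N (payoff 7); vs W: N (payoff 6); vs X: L (payoff 7); vs Y: P (payoff 8).
No cell has both players best-responding. For instance, Firm 1's best reply to M is X, but against X Firm 2 prefers L over M.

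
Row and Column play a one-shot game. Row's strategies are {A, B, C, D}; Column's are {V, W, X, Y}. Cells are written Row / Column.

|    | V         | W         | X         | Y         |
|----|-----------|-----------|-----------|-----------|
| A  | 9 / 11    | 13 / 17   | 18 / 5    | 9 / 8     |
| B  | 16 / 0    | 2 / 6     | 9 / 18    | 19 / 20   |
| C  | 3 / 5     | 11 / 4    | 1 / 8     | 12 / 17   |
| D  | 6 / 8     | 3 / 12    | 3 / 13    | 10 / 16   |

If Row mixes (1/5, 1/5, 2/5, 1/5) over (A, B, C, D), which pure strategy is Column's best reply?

Column's best reply maximizes expected payoff against the mix.
V: (1/5)·11 + (1/5)·0 + (2/5)·5 + (1/5)·8 = 29/5
W: (1/5)·17 + (1/5)·6 + (2/5)·4 + (1/5)·12 = 43/5
X: (1/5)·5 + (1/5)·18 + (2/5)·8 + (1/5)·13 = 52/5
Y: (1/5)·8 + (1/5)·20 + (2/5)·17 + (1/5)·16 = 78/5
Highest expected payoff is 78/5, from Y.

Y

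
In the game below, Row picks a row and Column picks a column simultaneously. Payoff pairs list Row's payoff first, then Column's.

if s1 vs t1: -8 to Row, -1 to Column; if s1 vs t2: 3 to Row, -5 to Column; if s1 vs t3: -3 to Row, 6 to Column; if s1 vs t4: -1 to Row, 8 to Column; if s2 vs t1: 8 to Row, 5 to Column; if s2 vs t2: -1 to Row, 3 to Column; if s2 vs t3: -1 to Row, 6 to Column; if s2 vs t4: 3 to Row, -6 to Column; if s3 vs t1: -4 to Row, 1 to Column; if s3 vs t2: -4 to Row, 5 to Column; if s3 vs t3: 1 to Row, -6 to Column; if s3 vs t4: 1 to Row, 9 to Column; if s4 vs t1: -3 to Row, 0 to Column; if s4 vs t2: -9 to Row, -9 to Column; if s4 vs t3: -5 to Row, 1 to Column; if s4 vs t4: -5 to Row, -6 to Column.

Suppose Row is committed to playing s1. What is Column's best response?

t4

With Row fixed at s1, Column's payoffs are: t1 → -1, t2 → -5, t3 → 6, t4 → 8.
The maximum is 8, achieved by t4.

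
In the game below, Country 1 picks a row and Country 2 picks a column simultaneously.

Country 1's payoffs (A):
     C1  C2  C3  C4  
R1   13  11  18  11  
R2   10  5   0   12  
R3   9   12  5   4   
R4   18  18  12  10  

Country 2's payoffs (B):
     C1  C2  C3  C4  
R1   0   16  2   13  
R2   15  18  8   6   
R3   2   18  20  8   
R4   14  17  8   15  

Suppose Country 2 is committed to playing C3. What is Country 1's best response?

With Country 2 fixed at C3, Country 1's payoffs are: R1 → 18, R2 → 0, R3 → 5, R4 → 12.
The maximum is 18, achieved by R1.

R1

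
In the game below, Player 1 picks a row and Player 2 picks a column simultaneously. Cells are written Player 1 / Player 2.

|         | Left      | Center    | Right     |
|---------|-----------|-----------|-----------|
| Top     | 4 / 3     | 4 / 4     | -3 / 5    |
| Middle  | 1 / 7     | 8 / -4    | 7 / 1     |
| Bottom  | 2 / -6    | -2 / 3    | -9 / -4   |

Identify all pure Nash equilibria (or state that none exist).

Find each player's best response to every opponent strategy; NE are the intersections.
Player 1's best responses — vs Left: Top (payoff 4); vs Center: Middle (payoff 8); vs Right: Middle (payoff 7).
Player 2's best responses — vs Top: Right (payoff 5); vs Middle: Left (payoff 7); vs Bottom: Center (payoff 3).
No cell has both players best-responding. For instance, Player 1's best reply to Right is Middle, but against Middle Player 2 prefers Left over Right.

None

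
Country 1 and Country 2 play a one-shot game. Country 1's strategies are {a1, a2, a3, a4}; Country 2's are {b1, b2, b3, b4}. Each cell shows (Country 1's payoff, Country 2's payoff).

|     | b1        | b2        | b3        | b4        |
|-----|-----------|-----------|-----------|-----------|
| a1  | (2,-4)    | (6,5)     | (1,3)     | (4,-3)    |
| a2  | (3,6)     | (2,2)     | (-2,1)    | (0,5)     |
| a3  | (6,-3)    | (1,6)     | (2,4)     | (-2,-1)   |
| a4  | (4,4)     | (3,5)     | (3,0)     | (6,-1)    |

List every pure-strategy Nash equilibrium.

(a1, b2)

A profile is a Nash equilibrium when each player is best-responding to the other.
Country 1's best responses — vs b1: a3 (payoff 6); vs b2: a1 (payoff 6); vs b3: a4 (payoff 3); vs b4: a4 (payoff 6).
Country 2's best responses — vs a1: b2 (payoff 5); vs a2: b1 (payoff 6); vs a3: b2 (payoff 6); vs a4: b2 (payoff 5).
The only mutual best response is (a1, b2); neither player gains by switching there.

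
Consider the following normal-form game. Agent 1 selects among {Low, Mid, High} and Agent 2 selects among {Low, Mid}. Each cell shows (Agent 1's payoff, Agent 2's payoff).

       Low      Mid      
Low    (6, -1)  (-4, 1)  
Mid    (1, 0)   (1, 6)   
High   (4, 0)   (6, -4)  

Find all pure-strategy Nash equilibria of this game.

There is no pure-strategy Nash equilibrium

A profile is a Nash equilibrium when each player is best-responding to the other.
Agent 1's best responses — vs Low: Low (payoff 6); vs Mid: High (payoff 6).
Agent 2's best responses — vs Low: Mid (payoff 1); vs Mid: Mid (payoff 6); vs High: Low (payoff 0).
No cell has both players best-responding. For instance, Agent 1's best reply to Mid is High, but against High Agent 2 prefers Low over Mid.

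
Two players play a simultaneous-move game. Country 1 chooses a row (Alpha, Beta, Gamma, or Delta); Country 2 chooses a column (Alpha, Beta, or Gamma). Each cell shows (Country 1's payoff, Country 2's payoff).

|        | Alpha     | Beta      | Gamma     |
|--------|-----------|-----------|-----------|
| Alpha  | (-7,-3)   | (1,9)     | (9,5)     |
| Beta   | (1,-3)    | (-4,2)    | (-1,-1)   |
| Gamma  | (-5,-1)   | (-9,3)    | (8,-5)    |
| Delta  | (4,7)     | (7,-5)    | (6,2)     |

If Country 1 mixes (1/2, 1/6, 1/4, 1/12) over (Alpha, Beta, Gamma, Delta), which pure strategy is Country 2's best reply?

Compute Country 2's expected payoff from each pure strategy against the given mix.
Alpha: (1/2)·(-3) + (1/6)·(-3) + (1/4)·(-1) + (1/12)·7 = -5/3
Beta: (1/2)·9 + (1/6)·2 + (1/4)·3 + (1/12)·(-5) = 31/6
Gamma: (1/2)·5 + (1/6)·(-1) + (1/4)·(-5) + (1/12)·2 = 5/4
Highest expected payoff is 31/6, from Beta.

Beta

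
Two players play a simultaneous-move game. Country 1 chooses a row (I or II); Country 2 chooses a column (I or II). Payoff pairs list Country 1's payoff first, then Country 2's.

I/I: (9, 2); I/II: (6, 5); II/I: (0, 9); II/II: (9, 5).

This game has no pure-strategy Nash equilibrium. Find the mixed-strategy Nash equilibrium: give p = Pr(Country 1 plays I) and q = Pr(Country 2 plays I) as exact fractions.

p = 4/7, q = 1/4

Each player's mixing probability is pinned down by making the *other* player indifferent.
Country 2 indifferent between I and II: p·2 + (1−p)·9 = p·5 + (1−p)·5 ⟹ 9 + (-7)p = 5 + 0p ⟹ p = 4/7.
Country 1 indifferent between I and II: q·9 + (1−q)·6 = q·0 + (1−q)·9 ⟹ 6 + 3q = 9 + (-9)q ⟹ q = 1/4.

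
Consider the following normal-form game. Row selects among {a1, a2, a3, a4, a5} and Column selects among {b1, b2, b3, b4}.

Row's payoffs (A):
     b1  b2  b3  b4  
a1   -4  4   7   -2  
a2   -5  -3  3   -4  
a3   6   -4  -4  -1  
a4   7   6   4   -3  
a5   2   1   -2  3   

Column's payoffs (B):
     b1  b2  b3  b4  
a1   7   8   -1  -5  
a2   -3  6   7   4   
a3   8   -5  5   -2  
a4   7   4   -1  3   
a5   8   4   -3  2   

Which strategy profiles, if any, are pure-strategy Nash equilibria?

A profile is a Nash equilibrium when each player is best-responding to the other.
Row's best responses — vs b1: a4 (payoff 7); vs b2: a4 (payoff 6); vs b3: a1 (payoff 7); vs b4: a5 (payoff 3).
Column's best responses — vs a1: b2 (payoff 8); vs a2: b3 (payoff 7); vs a3: b1 (payoff 8); vs a4: b1 (payoff 7); vs a5: b1 (payoff 8).
The only mutual best response is (a4, b1); neither player gains by switching there.

(a4, b1)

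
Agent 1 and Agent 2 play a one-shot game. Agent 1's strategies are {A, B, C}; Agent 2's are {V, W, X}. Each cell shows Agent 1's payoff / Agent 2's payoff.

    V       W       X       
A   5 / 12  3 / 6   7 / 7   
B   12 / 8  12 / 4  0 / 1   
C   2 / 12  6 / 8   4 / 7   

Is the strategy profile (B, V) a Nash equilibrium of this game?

Holding Agent 2 at V: Agent 1 gets 12 from B, versus 5 from A, 2 from C. No profitable deviation for Agent 1.
Holding Agent 1 at B: Agent 2 gets 8 from V, versus 4 from W, 1 from X. No profitable deviation for Agent 2 either.

Yes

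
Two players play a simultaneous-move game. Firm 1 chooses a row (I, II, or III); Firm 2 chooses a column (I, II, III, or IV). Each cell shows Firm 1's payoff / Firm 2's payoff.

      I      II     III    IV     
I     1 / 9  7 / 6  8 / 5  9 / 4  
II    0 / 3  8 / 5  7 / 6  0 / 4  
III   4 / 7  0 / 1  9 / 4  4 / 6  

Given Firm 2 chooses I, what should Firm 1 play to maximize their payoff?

III

With Firm 2 fixed at I, Firm 1's payoffs are: I → 1, II → 0, III → 4.
The maximum is 4, achieved by III.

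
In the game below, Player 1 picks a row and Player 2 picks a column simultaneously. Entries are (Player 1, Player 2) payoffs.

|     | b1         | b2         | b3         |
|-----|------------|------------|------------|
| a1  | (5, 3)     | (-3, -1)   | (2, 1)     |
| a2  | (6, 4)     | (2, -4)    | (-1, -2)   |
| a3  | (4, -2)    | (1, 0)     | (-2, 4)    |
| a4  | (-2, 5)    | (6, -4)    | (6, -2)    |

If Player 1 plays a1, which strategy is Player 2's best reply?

With Player 1 fixed at a1, Player 2's payoffs are: b1 → 3, b2 → -1, b3 → 1.
The maximum is 3, achieved by b1.

b1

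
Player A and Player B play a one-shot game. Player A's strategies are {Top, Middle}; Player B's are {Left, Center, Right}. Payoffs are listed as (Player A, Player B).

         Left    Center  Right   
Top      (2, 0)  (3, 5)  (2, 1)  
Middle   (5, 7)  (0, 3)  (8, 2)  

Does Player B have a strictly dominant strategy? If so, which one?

None

A strategy is strictly dominant if it gives Player B a strictly higher payoff than every other strategy, against every choice by the opponent.
Left is not dominant: against Top, Center gives 5 > 0.
Center is not dominant: against Middle, Left gives 7 > 3.
Right is not dominant: against Top, Center gives 5 > 1.
No single strategy is best against every opponent action.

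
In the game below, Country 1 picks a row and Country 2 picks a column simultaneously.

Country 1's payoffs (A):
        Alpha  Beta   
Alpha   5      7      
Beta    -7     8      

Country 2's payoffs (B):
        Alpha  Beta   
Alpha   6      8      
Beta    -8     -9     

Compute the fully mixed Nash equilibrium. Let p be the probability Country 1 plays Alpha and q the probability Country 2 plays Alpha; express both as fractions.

p = 1/3, q = 1/13

Each player's mixing probability is pinned down by making the *other* player indifferent.
Country 2 indifferent between Alpha and Beta: p·6 + (1−p)·(-8) = p·8 + (1−p)·(-9) ⟹ (-8) + 14p = (-9) + 17p ⟹ p = 1/3.
Country 1 indifferent between Alpha and Beta: q·5 + (1−q)·7 = q·(-7) + (1−q)·8 ⟹ 7 + (-2)q = 8 + (-15)q ⟹ q = 1/13.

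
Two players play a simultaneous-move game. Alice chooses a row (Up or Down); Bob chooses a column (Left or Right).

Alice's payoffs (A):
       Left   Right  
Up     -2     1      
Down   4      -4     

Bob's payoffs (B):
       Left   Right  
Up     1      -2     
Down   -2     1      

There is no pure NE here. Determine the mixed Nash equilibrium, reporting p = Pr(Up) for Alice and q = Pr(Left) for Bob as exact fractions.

In a mixed NE each player is indifferent between their pure strategies, so the opponent's mix sets the indifference.
Bob indifferent between Left and Right: p·1 + (1−p)·(-2) = p·(-2) + (1−p)·1 ⟹ (-2) + 3p = 1 + (-3)p ⟹ p = 1/2.
Alice indifferent between Up and Down: q·(-2) + (1−q)·1 = q·4 + (1−q)·(-4) ⟹ 1 + (-3)q = (-4) + 8q ⟹ q = 5/11.

p = 1/2, q = 5/11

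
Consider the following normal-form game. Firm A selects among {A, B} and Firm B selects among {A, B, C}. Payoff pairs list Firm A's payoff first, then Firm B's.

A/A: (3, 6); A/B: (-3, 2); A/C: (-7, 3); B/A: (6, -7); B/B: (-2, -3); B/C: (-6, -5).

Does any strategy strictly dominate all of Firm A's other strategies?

A strategy is strictly dominant if it gives Firm A a strictly higher payoff than every other strategy, against every choice by the opponent.
B strictly dominates: vs A: 6 > 3; vs B: -2 > -3; vs C: -6 > -7.

B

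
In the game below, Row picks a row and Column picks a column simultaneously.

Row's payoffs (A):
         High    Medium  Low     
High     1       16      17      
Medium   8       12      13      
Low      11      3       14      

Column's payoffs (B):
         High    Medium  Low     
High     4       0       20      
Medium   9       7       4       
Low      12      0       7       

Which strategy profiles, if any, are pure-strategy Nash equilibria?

Find each player's best response to every opponent strategy; NE are the intersections.
Row's best responses — vs High: Low (payoff 11); vs Medium: High (payoff 16); vs Low: High (payoff 17).
Column's best responses — vs High: Low (payoff 20); vs Medium: High (payoff 9); vs Low: High (payoff 12).
Mutual best responses occur at (High, Low) and (Low, High); at each, neither player gains by switching.

(High, Low) and (Low, High)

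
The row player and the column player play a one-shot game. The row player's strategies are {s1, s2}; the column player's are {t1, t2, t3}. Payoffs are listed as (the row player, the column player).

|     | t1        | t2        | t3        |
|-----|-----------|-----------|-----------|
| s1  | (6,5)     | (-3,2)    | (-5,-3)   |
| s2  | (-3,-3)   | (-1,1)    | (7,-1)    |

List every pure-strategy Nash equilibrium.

(s1, t1) and (s2, t2)

A profile is a Nash equilibrium when each player is best-responding to the other.
The row player's best responses — vs t1: s1 (payoff 6); vs t2: s2 (payoff -1); vs t3: s2 (payoff 7).
The column player's best responses — vs s1: t1 (payoff 5); vs s2: t2 (payoff 1).
Mutual best responses occur at (s1, t1) and (s2, t2); at each, neither player gains by switching.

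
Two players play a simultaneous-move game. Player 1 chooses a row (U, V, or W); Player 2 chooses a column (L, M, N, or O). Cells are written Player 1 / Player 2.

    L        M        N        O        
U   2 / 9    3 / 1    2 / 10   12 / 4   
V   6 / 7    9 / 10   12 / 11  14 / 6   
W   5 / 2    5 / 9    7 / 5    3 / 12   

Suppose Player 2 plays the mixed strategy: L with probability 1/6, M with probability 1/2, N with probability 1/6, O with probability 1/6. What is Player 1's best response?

Player 1's best reply maximizes expected payoff against the mix.
U: (1/6)·2 + (1/2)·3 + (1/6)·2 + (1/6)·12 = 25/6
V: (1/6)·6 + (1/2)·9 + (1/6)·12 + (1/6)·14 = 59/6
W: (1/6)·5 + (1/2)·5 + (1/6)·7 + (1/6)·3 = 5
Highest expected payoff is 59/6, from V.

V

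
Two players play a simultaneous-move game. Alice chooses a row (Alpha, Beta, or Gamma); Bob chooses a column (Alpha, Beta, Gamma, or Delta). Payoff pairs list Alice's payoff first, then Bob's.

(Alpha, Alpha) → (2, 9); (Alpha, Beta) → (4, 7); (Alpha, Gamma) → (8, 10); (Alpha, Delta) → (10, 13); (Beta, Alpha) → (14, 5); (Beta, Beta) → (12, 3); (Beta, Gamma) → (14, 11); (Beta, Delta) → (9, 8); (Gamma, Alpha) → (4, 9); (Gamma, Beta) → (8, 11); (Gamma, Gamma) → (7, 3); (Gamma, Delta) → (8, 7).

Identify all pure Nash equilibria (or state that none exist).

(Alpha, Delta) and (Beta, Gamma)

Find each player's best response to every opponent strategy; NE are the intersections.
Alice's best responses — vs Alpha: Beta (payoff 14); vs Beta: Beta (payoff 12); vs Gamma: Beta (payoff 14); vs Delta: Alpha (payoff 10).
Bob's best responses — vs Alpha: Delta (payoff 13); vs Beta: Gamma (payoff 11); vs Gamma: Beta (payoff 11).
Mutual best responses occur at (Alpha, Delta) and (Beta, Gamma); at each, neither player gains by switching.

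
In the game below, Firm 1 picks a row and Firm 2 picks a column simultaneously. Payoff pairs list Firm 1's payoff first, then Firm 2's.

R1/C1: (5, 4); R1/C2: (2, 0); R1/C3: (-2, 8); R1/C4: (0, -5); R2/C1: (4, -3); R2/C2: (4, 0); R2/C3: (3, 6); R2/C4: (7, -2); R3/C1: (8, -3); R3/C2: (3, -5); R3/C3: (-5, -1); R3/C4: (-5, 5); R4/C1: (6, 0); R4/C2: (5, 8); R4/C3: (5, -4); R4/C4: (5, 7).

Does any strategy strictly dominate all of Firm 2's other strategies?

No strictly dominant strategy

Check whether one of Firm 2's strategies beats all alternatives regardless of what the opponent does.
C1 is not dominant: against R1, C3 gives 8 > 4.
C2 is not dominant: against R1, C1 gives 4 > 0.
C3 is not dominant: against R3, C4 gives 5 > -1.
C4 is not dominant: against R1, C1 gives 4 > -5.
No single strategy is best against every opponent action.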